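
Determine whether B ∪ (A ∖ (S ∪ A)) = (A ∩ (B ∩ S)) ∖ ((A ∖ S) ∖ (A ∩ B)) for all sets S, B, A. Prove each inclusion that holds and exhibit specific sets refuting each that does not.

(⊆) This inclusion fails. Take S = ∅, B = {1}, A = ∅; then 1 ∈ B ∪ (A ∖ (S ∪ A)) but 1 ∉ (A ∩ (B ∩ S)) ∖ ((A ∖ S) ∖ (A ∩ B)).

(⊇) Let x ∈ (A ∩ (B ∩ S)) ∖ ((A ∖ S) ∖ (A ∩ B)). Then x ∈ S ∩ B ∩ A, from which x ∈ B ∪ (A ∖ (S ∪ A)).

The sets are not equal: only the reverse inclusion holds.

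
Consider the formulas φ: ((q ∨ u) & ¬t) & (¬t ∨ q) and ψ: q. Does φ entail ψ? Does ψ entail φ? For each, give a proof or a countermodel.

(→) This fails. Under t = F, q = F, u = T, the left side is true but the right side is false.

(←) This fails. Under t = T, q = T, u = F, the left side is false but the right side is true.

(⇒) fails and (⇐) fails.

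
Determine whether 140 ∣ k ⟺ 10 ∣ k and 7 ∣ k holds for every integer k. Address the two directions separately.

The forward direction holds; the converse fails.

Forward direction. If 140 ∣ k, write k = 140q. Since 140 = 14·10, k = 10·(14q), so 10 ∣ k; and since 140 = 20·7, k = 7·(20q), so 7 ∣ k.

Converse. This fails: take k = 70. Both 10 ∣ 70 and 7 ∣ 70, yet 70 is not a multiple of 140 (since 70 = 0·140 + 70), so 140 ∤ 70.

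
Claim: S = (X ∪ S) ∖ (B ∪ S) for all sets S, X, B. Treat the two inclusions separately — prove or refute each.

(⊆) This inclusion fails. Take S = {1}, X = ∅, B = ∅; then 1 ∈ S but 1 ∉ (X ∪ S) ∖ (B ∪ S).

(⊇) This inclusion fails. Take S = ∅, X = {1}, B = ∅; then 1 ∈ (X ∪ S) ∖ (B ∪ S) but 1 ∉ S.

(⊆) fails and (⊇) fails.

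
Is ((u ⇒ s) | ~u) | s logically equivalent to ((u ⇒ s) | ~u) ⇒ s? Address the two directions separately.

Forward direction. This fails. Under u = F, s = F, the left side is true but the right side is false.

Converse. This fails. Under u = T, s = F, the left side is false but the right side is true.

(⇒) fails and (⇐) fails.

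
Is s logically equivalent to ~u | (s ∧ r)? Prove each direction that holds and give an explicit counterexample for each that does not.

Forward direction. This fails. Under u = T, s = T, r = F, the left side is true but the right side is false.

Converse. This fails. Under u = F, s = F, r = F, the left side is false but the right side is true.

Neither implication holds.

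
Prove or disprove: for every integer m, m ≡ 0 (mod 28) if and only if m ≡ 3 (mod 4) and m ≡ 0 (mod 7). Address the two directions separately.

Both directions fail.

Forward direction. This fails: m = 0 gives 0 ≡ 0 (mod 28) but 0 ≡ 0 (mod 4), so the conjunction on the right does not hold.

Converse. This fails: m = 7 satisfies both congruences on the right (7 ≡ 3 mod 4 and 7 ≡ 0 mod 7) yet 7 ≡ 7 (mod 28), not 0.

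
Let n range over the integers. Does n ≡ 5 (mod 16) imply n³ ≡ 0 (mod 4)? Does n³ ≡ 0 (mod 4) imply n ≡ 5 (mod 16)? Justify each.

Forward direction. This fails: take n = 5. Then 5 ≡ 5 (mod 16), but 5³ = 125 ≡ 1 (mod 4), not 0.

Converse. This fails: take n = 0. Then 0³ = 0 ≡ 0 (mod 4), yet 0 ≡ 0 (mod 16), not 5.

Both directions fail.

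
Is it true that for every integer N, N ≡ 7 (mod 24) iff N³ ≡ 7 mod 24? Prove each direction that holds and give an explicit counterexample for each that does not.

Both implications hold.

Forward direction. Suppose N ≡ 7 (mod 24). Write N = 24j + 7. Then (24j + 7)³ = 13824j³ + 12096j² + 3528j + 343 = 24(576j³ + 504j² + 147j + 14) + 7, so N³ ≡ 7 (mod 24).

Converse. Suppose N³ ≡ 7 (mod 24). The only residue r in {0, …, 23} with r³ ≡ 7 (mod 24) is r = 7, so N ≡ 7 (mod 24).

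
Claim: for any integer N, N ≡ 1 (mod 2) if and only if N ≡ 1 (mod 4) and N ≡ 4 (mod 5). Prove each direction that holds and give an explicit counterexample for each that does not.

Forward direction. This fails: N = 1 gives 1 ≡ 1 (mod 2) but 1 ≡ 1 (mod 5), so the conjunction on the right does not hold.

Converse. If N ≡ 1 (mod 4) and N ≡ 4 (mod 5), then by the Chinese remainder theorem N ≡ 9 (mod 20). Since 9 ≡ 1 (mod 2) and 2 ∣ 20, we get N ≡ 1 (mod 2).

(⇒) fails; (⇐) holds.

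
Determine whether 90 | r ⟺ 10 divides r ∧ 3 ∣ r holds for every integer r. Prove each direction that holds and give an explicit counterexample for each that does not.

(⟹) If 90 ∣ r, write r = 90q. Since 90 = 9·10, r = 10·(9q), so 10 ∣ r; and since 90 = 30·3, r = 3·(30q), so 3 ∣ r.

(⟸) This fails: take r = 30. Both 10 ∣ 30 and 3 ∣ 30, yet 30 is not a multiple of 90 (since 30 = 0·90 + 30), so 90 ∤ 30.

(⇒) holds; (⇐) fails.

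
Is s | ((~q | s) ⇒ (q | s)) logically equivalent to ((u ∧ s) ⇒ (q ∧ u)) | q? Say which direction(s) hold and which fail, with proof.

Neither direction holds.

[⇒] This fails. Under u = T, s = T, q = F, the left side is true but the right side is false.

[⇐] This fails. Under u = F, s = F, q = F, the left side is false but the right side is true.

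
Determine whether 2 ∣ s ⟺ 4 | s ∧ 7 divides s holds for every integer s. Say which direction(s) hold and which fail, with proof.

(⇐) Suppose 4 ∣ s and 7 ∣ s. Any common multiple of 4 and 7 is a multiple of their lcm; here gcd(4, 7) = 1, so lcm(4, 7) = 4·7 = 28, so 28 ∣ s. Since 2 ∣ 28, it follows that 2 ∣ s.

(⇒) This fails: take s = 2. Certainly 2 ∣ 2, but 4 ∤ 2.

The forward direction fails; the converse holds.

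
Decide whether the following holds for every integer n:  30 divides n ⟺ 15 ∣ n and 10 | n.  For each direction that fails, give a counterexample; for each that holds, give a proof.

(→) If 30 ∣ n, write n = 30q. Since 30 = 2·15, n = 15·(2q), so 15 ∣ n; and since 30 = 3·10, n = 10·(3q), so 10 ∣ n.

(←) Suppose 15 ∣ n and 10 ∣ n. Any common multiple of 15 and 10 is a multiple of their lcm; here lcm(15, 10) = 15·10/gcd(15, 10) = 150/5 = 30, so 30 ∣ n.

Both directions hold; the statement is true.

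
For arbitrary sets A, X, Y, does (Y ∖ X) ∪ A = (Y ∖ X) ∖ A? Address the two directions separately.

The sets are not equal: only the reverse inclusion holds.

(⟸) Let x ∈ (Y ∖ X) ∖ A. Then x ∈ Y and x ∉ A, X, from which x ∈ (Y ∖ X) ∪ A.

(⟹) This inclusion fails. Take A = {1}, X = ∅, Y = ∅; then 1 ∈ (Y ∖ X) ∪ A but 1 ∉ (Y ∖ X) ∖ A.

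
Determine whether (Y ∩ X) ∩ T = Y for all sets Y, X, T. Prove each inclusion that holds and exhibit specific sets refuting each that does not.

(⊆) holds; (⊇) fails.

(⟹) Let x ∈ (Y ∩ X) ∩ T. Then x ∈ Y ∩ X ∩ T, from which x ∈ Y.

(⟸) This inclusion fails. Take Y = {1}, X = ∅, T = ∅; then 1 ∈ Y but 1 ∉ (Y ∩ X) ∩ T.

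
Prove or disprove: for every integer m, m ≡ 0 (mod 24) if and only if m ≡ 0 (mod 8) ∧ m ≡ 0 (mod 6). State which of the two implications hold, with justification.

(⟹) Suppose m ≡ 0 (mod 24); write m = 24j + 0. Since 8 ∣ 24, reducing mod 8 gives m ≡ 0 (mod 8); since 6 ∣ 24, reducing mod 6 gives m ≡ 0 (mod 6).

(⟸) Conversely, if m ≡ 0 (mod 8) and m ≡ 0 (mod 6), then by the Chinese remainder theorem m ≡ 0 (mod 24). This is exactly m ≡ 0 (mod 24).

Both directions hold; the statement is true.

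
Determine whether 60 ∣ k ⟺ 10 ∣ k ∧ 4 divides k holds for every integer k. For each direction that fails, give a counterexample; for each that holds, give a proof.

(⇐) This fails: take k = 20. Both 10 ∣ 20 and 4 ∣ 20, yet 20 is not a multiple of 60 (since 20 = 0·60 + 20), so 60 ∤ 20.

(⇒) If 60 ∣ k, write k = 60q. Since 60 = 6·10, k = 10·(6q), so 10 ∣ k; and since 60 = 15·4, k = 4·(15q), so 4 ∣ k.

Only the forward direction holds.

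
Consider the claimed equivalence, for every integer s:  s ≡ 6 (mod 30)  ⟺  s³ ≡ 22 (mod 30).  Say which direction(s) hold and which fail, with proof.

[⇒] This fails: take s = 6. Then 6 ≡ 6 (mod 30), but 6³ = 216 ≡ 6 (mod 30), not 22.

[⇐] This fails: take s = 28. Then 28³ = 21952 ≡ 22 (mod 30), yet 28 ≡ 28 (mod 30), not 6.

Both directions fail.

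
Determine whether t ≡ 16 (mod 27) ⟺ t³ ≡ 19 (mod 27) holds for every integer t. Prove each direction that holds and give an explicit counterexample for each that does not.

Only the forward implication holds.

(⇒) Suppose t ≡ 16 (mod 27). Write t = 27j + 16. Then (27j + 16)³ = 19683j³ + 34992j² + 20736j + 4096 = 27(729j³ + 1296j² + 768j + 151) + 19, so t³ ≡ 19 (mod 27).

(⇐) This fails: take t = 7. Then 7³ = 343 ≡ 19 (mod 27), yet 7 ≡ 7 (mod 27), not 16.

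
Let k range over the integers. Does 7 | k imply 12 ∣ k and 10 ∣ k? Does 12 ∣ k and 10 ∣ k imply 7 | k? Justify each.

Forward direction. This fails: take k = 7. Certainly 7 ∣ 7, but 12 ∤ 7.

Converse. This fails: take k = 60. Both 12 ∣ 60 and 10 ∣ 60, yet 60 is not a multiple of 7 (since 60 = 8·7 + 4), so 7 ∤ 60.

Neither implication holds.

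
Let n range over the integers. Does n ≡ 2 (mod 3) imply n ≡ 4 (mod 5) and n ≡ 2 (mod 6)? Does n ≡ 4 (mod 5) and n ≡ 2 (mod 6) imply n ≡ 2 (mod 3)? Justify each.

(⇐) If n ≡ 4 (mod 5) and n ≡ 2 (mod 6), then by the Chinese remainder theorem n ≡ 14 (mod 30). Since 14 ≡ 2 (mod 3) and 3 ∣ 30, we get n ≡ 2 (mod 3).

(⇒) This fails: n = 2 gives 2 ≡ 2 (mod 3) but 2 ≡ 2 (mod 5), so the conjunction on the right does not hold.

Not equivalent: only (⇐) holds.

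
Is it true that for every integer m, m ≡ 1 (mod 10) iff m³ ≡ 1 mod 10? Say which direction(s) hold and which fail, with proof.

(←) For the converse, argue contrapositively. If m ≢ 1 (mod 10), then m is congruent to one of 0, 2, 3, 4, 5, 6, 7, 8, 9 modulo 10, and these give m³ ≡ 0, 8, 7, 4, 5, 6, 3, 2, 9 respectively — never 1.

(→) Suppose m ≡ 1 (mod 10). Write m = 10j + 1. Then (10j + 1)³ = 1000j³ + 300j² + 30j + 1 = 10(100j³ + 30j² + 3j) + 1, so m³ ≡ 1 (mod 10).

Both directions hold.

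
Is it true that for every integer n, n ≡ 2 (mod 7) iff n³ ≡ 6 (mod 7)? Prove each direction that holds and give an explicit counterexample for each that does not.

(→) This fails: take n = 2. Then 2 ≡ 2 (mod 7), but 2³ = 8 ≡ 1 (mod 7), not 6.

(←) This fails: take n = 3. Then 3³ = 27 ≡ 6 (mod 7), yet 3 ≡ 3 (mod 7), not 2.

Neither implication holds.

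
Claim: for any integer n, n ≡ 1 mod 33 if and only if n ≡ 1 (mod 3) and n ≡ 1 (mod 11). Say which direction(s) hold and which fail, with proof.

(⇐) If n ≡ 1 (mod 3) and n ≡ 1 (mod 11), then by the Chinese remainder theorem n ≡ 1 (mod 33). This is exactly n ≡ 1 (mod 33).

(⇒) Suppose n ≡ 1 (mod 33); write n = 33j + 1. Since 3 ∣ 33, reducing mod 3 gives n ≡ 1 (mod 3); since 11 ∣ 33, reducing mod 11 gives n ≡ 1 (mod 11).

The biconditional holds.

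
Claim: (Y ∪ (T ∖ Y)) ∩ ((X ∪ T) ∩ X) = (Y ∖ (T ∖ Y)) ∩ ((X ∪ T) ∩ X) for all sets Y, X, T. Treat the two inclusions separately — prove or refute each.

(⟹) This inclusion fails. Take Y = ∅, X = {1}, T = {1}; then 1 ∈ (Y ∪ (T ∖ Y)) ∩ ((X ∪ T) ∩ X) but 1 ∉ (Y ∖ (T ∖ Y)) ∩ ((X ∪ T) ∩ X).

(⟸) Let x ∈ (Y ∖ (T ∖ Y)) ∩ ((X ∪ T) ∩ X). Then either x ∈ Y ∩ X and x ∉ T; or x ∈ Y ∩ X ∩ T. In each case x ∈ (Y ∪ (T ∖ Y)) ∩ ((X ∪ T) ∩ X), so (Y ∖ (T ∖ Y)) ∩ ((X ∪ T) ∩ X) ⊆ (Y ∪ (T ∖ Y)) ∩ ((X ∪ T) ∩ X).

(⊆) fails; (⊇) holds.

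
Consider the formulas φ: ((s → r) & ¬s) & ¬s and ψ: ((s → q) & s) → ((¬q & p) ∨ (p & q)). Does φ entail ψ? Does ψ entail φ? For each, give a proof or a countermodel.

(⇒) holds; (⇐) fails.

(⇒) Assume the antecedent. If s is true, the antecedent cannot hold. If s is false, the consequent reduces to true regardless of the other variables. Either way the consequent holds.

(⇐) This fails. Under p = F, r = F, q = F, s = T, the left side is false but the right side is true.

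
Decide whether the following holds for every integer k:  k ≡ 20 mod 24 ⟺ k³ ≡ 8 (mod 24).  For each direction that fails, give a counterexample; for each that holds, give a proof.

(⇒) holds; (⇐) fails.

(→) Suppose k ≡ 20 mod 24. Write k = 24j + 20. Then (24j + 20)³ = 13824j³ + 34560j² + 28800j + 8000 = 24(576j³ + 1440j² + 1200j + 333) + 8, so k³ ≡ 8 (mod 24).

(←) This fails: take k = 2. Then 2³ = 8 ≡ 8 (mod 24), yet 2 ≡ 2 (mod 24), not 20.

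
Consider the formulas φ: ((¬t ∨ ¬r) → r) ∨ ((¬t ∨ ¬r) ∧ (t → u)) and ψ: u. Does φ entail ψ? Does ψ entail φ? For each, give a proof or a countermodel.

Only the reverse direction holds.

(⇒) This fails. Under t = F, r = F, u = F, the left side is true but the right side is false.

(⇐) Assume the antecedent. If t is true, the antecedent forces (t = T, r = F, u = T) or (t = T, r = T, u = T), and the consequent holds there. If t is false, the consequent reduces to true regardless of the other variables. Either way the consequent holds.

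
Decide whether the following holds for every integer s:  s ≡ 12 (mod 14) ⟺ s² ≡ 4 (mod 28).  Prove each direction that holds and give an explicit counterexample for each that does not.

Converse. This fails: take s = 2. Then 2² = 4 ≡ 4 (mod 28), yet 2 ≡ 2 (mod 14), not 12.

Forward direction. Suppose s ≡ 12 (mod 14). Working modulo 28, s ∈ {12, 26}; for each such r, r² ≡ 4 (mod 28).

The forward direction holds; the converse fails.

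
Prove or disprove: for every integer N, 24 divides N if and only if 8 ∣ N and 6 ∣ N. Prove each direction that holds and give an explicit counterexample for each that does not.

(⟹) If 24 ∣ N, write N = 24q. Since 24 = 3·8, N = 8·(3q), so 8 ∣ N; and since 24 = 4·6, N = 6·(4q), so 6 ∣ N.

(⟸) Suppose 8 ∣ N and 6 ∣ N. Any common multiple of 8 and 6 is a multiple of their lcm; here lcm(8, 6) = 8·6/gcd(8, 6) = 48/2 = 24, so 24 ∣ N.

Equivalent; both directions hold.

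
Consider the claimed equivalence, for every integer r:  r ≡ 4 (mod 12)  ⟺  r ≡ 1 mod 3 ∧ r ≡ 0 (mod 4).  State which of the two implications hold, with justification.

The biconditional holds.

(⟸) If r ≡ 1 (mod 3) and r ≡ 0 (mod 4), then by the Chinese remainder theorem r ≡ 4 (mod 12). This is exactly r ≡ 4 (mod 12).

(⟹) Suppose r ≡ 4 (mod 12); write r = 12j + 4. Since 3 ∣ 12, reducing mod 3 gives r ≡ 4 ≡ 1 (mod 3); since 4 ∣ 12, reducing mod 4 gives r ≡ 4 ≡ 0 (mod 4).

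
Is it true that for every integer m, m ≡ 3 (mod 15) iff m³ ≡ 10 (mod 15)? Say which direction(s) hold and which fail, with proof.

Neither direction holds.

Forward direction. This fails: take m = 3. Then 3 ≡ 3 (mod 15), but 3³ = 27 ≡ 12 (mod 15), not 10.

Converse. This fails: take m = 10. Then 10³ = 1000 ≡ 10 (mod 15), yet 10 ≡ 10 (mod 15), not 3.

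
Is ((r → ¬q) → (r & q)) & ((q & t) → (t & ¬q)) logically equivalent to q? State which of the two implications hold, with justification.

(→) Assume the antecedent. If r is true, the antecedent forces (r = T, t = F, q = T), and q holds there. If r is false, the antecedent cannot hold. Either way q holds.

(←) This fails. Under r = F, t = F, q = T, the left side is false but the right side is true.

(⇒) holds; (⇐) fails.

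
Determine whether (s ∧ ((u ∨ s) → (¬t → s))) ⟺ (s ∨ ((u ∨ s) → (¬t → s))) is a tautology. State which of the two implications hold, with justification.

(→) Assume the antecedent. If t is true, s ∨ ((u ∨ s) → (¬t → s)) reduces to true regardless of the other variables. If t is false, the antecedent forces (t = F, s = T, u = F) or (t = F, s = T, u = T), and s ∨ ((u ∨ s) → (¬t → s)) holds there. Either way s ∨ ((u ∨ s) → (¬t → s)) holds.

(←) This fails. Under t = F, s = F, u = F, the left side is false but the right side is true.

Only the forward implication holds.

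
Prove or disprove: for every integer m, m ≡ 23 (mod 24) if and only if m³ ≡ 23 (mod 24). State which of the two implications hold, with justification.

Forward direction. Suppose m ≡ 23 (mod 24). Write m = 24j + 23. Then (24j + 23)³ = 13824j³ + 39744j² + 38088j + 12167 = 24(576j³ + 1656j² + 1587j + 506) + 23, so m³ ≡ 23 (mod 24).

Converse. Suppose m³ ≡ 23 (mod 24). The only residue r in {0, …, 23} with r³ ≡ 23 (mod 24) is r = 23, so m ≡ 23 (mod 24).

Both directions hold.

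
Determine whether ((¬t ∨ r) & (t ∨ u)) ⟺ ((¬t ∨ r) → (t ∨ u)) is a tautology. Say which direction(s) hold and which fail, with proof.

The forward direction holds; the converse fails.

Forward direction. Assume the antecedent. If t is true, (¬t ∨ r) → (t ∨ u) reduces to true regardless of the other variables. If t is false, the antecedent forces (t = F, r = F, u = T) or (t = F, r = T, u = T), and (¬t ∨ r) → (t ∨ u) holds there. Either way (¬t ∨ r) → (t ∨ u) holds.

Converse. This fails. Under t = T, r = F, u = F, the left side is false but the right side is true.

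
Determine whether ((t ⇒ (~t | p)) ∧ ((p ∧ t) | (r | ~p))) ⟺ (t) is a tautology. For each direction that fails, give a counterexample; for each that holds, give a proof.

Neither implication holds.

(→) This fails. Under p = F, t = F, r = F, the left side is true but the right side is false.

(←) This fails. Under p = F, t = T, r = F, the left side is false but the right side is true.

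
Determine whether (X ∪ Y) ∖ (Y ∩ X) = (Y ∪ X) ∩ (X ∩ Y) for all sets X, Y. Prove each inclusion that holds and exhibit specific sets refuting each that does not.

(⟹) This inclusion fails. Take X = {1}, Y = ∅; then 1 ∈ (X ∪ Y) ∖ (Y ∩ X) but 1 ∉ (Y ∪ X) ∩ (X ∩ Y).

(⟸) This inclusion fails. Take X = {1}, Y = {1}; then 1 ∈ (Y ∪ X) ∩ (X ∩ Y) but 1 ∉ (X ∪ Y) ∖ (Y ∩ X).

Both inclusions fail.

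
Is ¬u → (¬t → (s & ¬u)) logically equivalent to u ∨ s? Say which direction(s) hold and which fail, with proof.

(⟹) This fails. Under t = T, u = F, s = F, the left side is true but the right side is false.

(⟸) Assume the antecedent. If u is true, ¬u → (¬t → (s & ¬u)) reduces to true regardless of the other variables. If u is false, the antecedent forces (t = F, u = F, s = T) or (t = T, u = F, s = T), and ¬u → (¬t → (s & ¬u)) holds there. Either way ¬u → (¬t → (s & ¬u)) holds.

(⇒) fails; (⇐) holds.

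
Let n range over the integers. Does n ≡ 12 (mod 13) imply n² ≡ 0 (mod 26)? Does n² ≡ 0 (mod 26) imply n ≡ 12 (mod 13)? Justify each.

(→) This fails: take n = 12. Then 12 ≡ 12 (mod 13), but 12² = 144 ≡ 14 (mod 26), not 0.

(←) This fails: take n = 0. Then 0² = 0 ≡ 0 (mod 26), yet 0 ≡ 0 (mod 13), not 12.

Neither implication holds.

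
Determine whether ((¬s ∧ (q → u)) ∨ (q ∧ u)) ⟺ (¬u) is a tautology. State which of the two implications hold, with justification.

(→) This fails. Under s = F, u = T, q = F, the left side is true but the right side is false.

(←) This fails. Under s = T, u = F, q = F, the left side is false but the right side is true.

Neither direction holds.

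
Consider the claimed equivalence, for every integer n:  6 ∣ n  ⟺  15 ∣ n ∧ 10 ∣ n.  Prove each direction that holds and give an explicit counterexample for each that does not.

Only the converse holds.

[⇒] This fails: take n = 6. Certainly 6 ∣ 6, but 15 ∤ 6.

[⇐] Suppose 15 ∣ n and 10 ∣ n. Any common multiple of 15 and 10 is a multiple of their lcm; here lcm(15, 10) = 15·10/gcd(15, 10) = 150/5 = 30, so 30 ∣ n. Since 6 ∣ 30, it follows that 6 ∣ n.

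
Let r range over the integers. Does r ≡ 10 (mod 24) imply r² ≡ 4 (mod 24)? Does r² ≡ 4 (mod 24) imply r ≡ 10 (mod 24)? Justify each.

The forward direction holds; the converse fails.

[⇒] Suppose r ≡ 10 (mod 24). Write r = 24j + 10. Then (24j + 10)² = 576j² + 480j + 100 = 24(24j² + 20j + 4) + 4, so r² ≡ 4 (mod 24).

[⇐] This fails: take r = 2. Then 2² = 4 ≡ 4 (mod 24), yet 2 ≡ 2 (mod 24), not 10.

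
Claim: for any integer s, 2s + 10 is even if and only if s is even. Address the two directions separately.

Not equivalent: only (⇐) holds.

(⟹) This fails: take s = 7. Then 2s + 10 = 24, which is even, yet s = 7 is odd, not even.

(⟸) Suppose s is even. Since 2 is even, 2s is even for every s, so 2s + 10 has the same parity as 10, which is even. Hence 2s + 10 is even.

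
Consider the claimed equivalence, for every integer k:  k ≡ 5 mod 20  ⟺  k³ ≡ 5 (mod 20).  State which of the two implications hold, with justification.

Equivalent; both directions hold.

Converse. Suppose k³ ≡ 5 (mod 20). The only residue r in {0, …, 19} with r³ ≡ 5 (mod 20) is r = 5, so k ≡ 5 (mod 20).

Forward direction. Suppose k ≡ 5 mod 20. Write k = 20j + 5. Then (20j + 5)³ = 8000j³ + 6000j² + 1500j + 125 = 20(400j³ + 300j² + 75j + 6) + 5, so k³ ≡ 5 (mod 20).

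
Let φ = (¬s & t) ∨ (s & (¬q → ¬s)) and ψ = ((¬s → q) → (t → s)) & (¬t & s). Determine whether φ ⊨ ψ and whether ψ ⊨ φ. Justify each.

Neither implication holds.

(→) This fails. Under q = F, t = T, s = F, the left side is true but the right side is false.

(←) This fails. Under q = F, t = F, s = T, the left side is false but the right side is true.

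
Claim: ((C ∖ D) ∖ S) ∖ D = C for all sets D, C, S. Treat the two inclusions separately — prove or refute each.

The sets are not equal: only the forward inclusion holds.

(⊆) Let x ∈ ((C ∖ D) ∖ S) ∖ D. Then x ∈ C and x ∉ D, S, from which x ∈ C.

(⊇) This inclusion fails. Take D = {1}, C = {1}, S = ∅; then 1 ∈ C but 1 ∉ ((C ∖ D) ∖ S) ∖ D.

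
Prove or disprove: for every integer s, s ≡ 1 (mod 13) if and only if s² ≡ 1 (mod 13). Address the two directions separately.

(⟹) Suppose s ≡ 1 (mod 13). Write s = 13j + 1. Then (13j + 1)² = 169j² + 26j + 1 = 13(13j² + 2j) + 1, so s² ≡ 1 (mod 13).

(⟸) This fails: take s = 12. Then 12² = 144 ≡ 1 (mod 13), yet 12 ≡ 12 (mod 13), not 1.

Not equivalent: only (⇒) holds.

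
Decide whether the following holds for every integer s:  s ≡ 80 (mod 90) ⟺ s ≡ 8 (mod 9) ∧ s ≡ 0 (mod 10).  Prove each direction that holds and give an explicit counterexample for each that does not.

Both implications hold.

(←) If s ≡ 8 (mod 9) and s ≡ 0 (mod 10), then by the Chinese remainder theorem s ≡ 80 (mod 90). This is exactly s ≡ 80 (mod 90).

(→) Suppose s ≡ 80 (mod 90); write s = 90j + 80. Since 9 ∣ 90, reducing mod 9 gives s ≡ 80 ≡ 8 (mod 9); since 10 ∣ 90, reducing mod 10 gives s ≡ 80 ≡ 0 (mod 10).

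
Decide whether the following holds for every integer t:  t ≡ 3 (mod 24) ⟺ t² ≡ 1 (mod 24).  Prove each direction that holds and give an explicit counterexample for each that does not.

Both directions fail.

(⇒) This fails: take t = 3. Then 3 ≡ 3 (mod 24), but 3² = 9 ≡ 9 (mod 24), not 1.

(⇐) This fails: take t = 1. Then 1² = 1 ≡ 1 (mod 24), yet 1 ≡ 1 (mod 24), not 3.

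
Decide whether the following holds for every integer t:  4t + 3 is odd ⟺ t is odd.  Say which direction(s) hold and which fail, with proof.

Forward direction. This fails: take t = 4. Then 4t + 3 = 19, which is odd, yet t = 4 is even, not odd.

Converse. Suppose t is odd. Since 4 is even, 4t is even for every t, so 4t + 3 has the same parity as 3, which is odd. Hence 4t + 3 is odd.

Not equivalent: only (⇐) holds.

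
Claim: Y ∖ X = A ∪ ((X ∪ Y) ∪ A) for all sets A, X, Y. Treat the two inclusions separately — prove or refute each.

Forward inclusion. Let x ∈ Y ∖ X. Then either x ∈ Y and x ∉ A, X; or x ∈ A ∩ Y and x ∉ X. In each case x ∈ A ∪ ((X ∪ Y) ∪ A), so Y ∖ X ⊆ A ∪ ((X ∪ Y) ∪ A).

Reverse inclusion. This inclusion fails. Take A = {1}, X = ∅, Y = ∅; then 1 ∈ A ∪ ((X ∪ Y) ∪ A) but 1 ∉ Y ∖ X.

(⊆) holds; (⊇) fails.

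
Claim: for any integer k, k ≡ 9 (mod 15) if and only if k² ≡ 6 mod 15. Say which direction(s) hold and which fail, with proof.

Only the forward direction holds.

(⟹) Suppose k ≡ 9 (mod 15). Write k = 15j + 9. Then (15j + 9)² = 225j² + 270j + 81 = 15(15j² + 18j + 5) + 6, so k² ≡ 6 (mod 15).

(⟸) This fails: take k = 6. Then 6² = 36 ≡ 6 (mod 15), yet 6 ≡ 6 (mod 15), not 9.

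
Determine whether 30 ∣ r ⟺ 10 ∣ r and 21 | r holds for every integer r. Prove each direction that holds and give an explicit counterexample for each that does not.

(⇐) Suppose 10 ∣ r and 21 ∣ r. Any common multiple of 10 and 21 is a multiple of their lcm; here gcd(10, 21) = 1, so lcm(10, 21) = 10·21 = 210, so 210 ∣ r. Since 30 ∣ 210, it follows that 30 ∣ r.

(⇒) This fails: take r = 30. Certainly 30 ∣ 30, but 21 ∤ 30.

Only the converse holds.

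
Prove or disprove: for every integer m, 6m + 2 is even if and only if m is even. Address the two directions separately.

(⇒) fails; (⇐) holds.

(⇐) Suppose m is even. Since 6 is even, 6m is even for every m, so 6m + 2 has the same parity as 2, which is even. Hence 6m + 2 is even.

(⇒) This fails: take m = 7. Then 6m + 2 = 44, which is even, yet m = 7 is odd, not even.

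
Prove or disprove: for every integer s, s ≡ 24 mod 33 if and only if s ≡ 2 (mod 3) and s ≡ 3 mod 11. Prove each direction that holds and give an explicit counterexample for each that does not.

(⟹) This fails: s = 24 gives 24 ≡ 24 (mod 33) but 24 ≡ 0 (mod 3), so the conjunction on the right does not hold.

(⟸) This fails: s = 14 satisfies both congruences on the right (14 ≡ 2 mod 3 and 14 ≡ 3 mod 11) yet 14 ≡ 14 (mod 33), not 24.

Neither implication holds.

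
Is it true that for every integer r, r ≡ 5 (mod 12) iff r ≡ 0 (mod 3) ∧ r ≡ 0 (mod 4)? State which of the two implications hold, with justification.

Neither direction holds.

Forward direction. This fails: r = 5 gives 5 ≡ 5 (mod 12) but 5 ≡ 2 (mod 3), so the conjunction on the right does not hold.

Converse. This fails: r = 0 satisfies both congruences on the right (0 ≡ 0 mod 3 and 0 ≡ 0 mod 4) yet 0 ≡ 0 (mod 12), not 5.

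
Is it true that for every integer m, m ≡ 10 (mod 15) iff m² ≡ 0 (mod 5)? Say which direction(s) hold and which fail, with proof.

[⇒] Suppose m ≡ 10 (mod 15). Then m² ≡ 10² = 100 (mod 15), and since 5 ∣ 15, also m² ≡ 0 (mod 5).

[⇐] This fails: take m = 0. Then 0² = 0 ≡ 0 (mod 5), yet 0 ≡ 0 (mod 15), not 10.

The forward direction holds; the converse fails.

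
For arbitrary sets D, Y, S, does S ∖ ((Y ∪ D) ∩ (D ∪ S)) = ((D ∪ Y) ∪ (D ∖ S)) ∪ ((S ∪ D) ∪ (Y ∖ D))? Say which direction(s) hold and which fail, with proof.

(⟹) Let x ∈ S ∖ ((Y ∪ D) ∩ (D ∪ S)). Then x ∈ S and x ∉ D, Y, from which x ∈ ((D ∪ Y) ∪ (D ∖ S)) ∪ ((S ∪ D) ∪ (Y ∖ D)).

(⟸) This inclusion fails. Take D = {1}, Y = ∅, S = ∅; then 1 ∈ ((D ∪ Y) ∪ (D ∖ S)) ∪ ((S ∪ D) ∪ (Y ∖ D)) but 1 ∉ S ∖ ((Y ∪ D) ∩ (D ∪ S)).

(⊆) holds; (⊇) fails.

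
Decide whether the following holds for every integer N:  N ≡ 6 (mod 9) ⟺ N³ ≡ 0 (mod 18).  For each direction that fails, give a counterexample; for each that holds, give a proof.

(⇒) fails and (⇐) fails.

[⇒] This fails: take N = 15. Then 15 ≡ 6 (mod 9), but 15³ = 3375 ≡ 9 (mod 18), not 0.

[⇐] This fails: take N = 0. Then 0³ = 0 ≡ 0 (mod 18), yet 0 ≡ 0 (mod 9), not 6.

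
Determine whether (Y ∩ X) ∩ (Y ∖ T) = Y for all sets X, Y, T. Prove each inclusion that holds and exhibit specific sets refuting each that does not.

(⟹) Let x ∈ (Y ∩ X) ∩ (Y ∖ T). Then x ∈ X ∩ Y and x ∉ T, from which x ∈ Y.

(⟸) This inclusion fails. Take X = ∅, Y = {1}, T = ∅; then 1 ∈ Y but 1 ∉ (Y ∩ X) ∩ (Y ∖ T).

(⊆) holds; (⊇) fails.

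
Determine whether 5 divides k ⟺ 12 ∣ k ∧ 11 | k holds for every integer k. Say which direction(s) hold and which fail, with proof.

(⇒) This fails: take k = 5. Certainly 5 ∣ 5, but 12 ∤ 5.

(⇐) This fails: take k = 132. Both 12 ∣ 132 and 11 ∣ 132, yet 132 is not a multiple of 5 (since 132 = 26·5 + 2), so 5 ∤ 132.

Both directions fail.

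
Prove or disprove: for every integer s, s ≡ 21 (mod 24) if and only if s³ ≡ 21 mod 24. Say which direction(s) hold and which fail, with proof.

Both directions hold.

Converse. Suppose s³ ≡ 21 (mod 24). The only residue r in {0, …, 23} with r³ ≡ 21 (mod 24) is r = 21, so s ≡ 21 (mod 24).

Forward direction. Suppose s ≡ 21 (mod 24). Write s = 24j + 21. Then (24j + 21)³ = 13824j³ + 36288j² + 31752j + 9261 = 24(576j³ + 1512j² + 1323j + 385) + 21, so s³ ≡ 21 (mod 24).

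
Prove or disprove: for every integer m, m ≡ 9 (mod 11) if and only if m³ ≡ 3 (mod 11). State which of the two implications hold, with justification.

(⇐) For the converse, argue contrapositively. If m ≢ 9 (mod 11), then m is congruent to one of 0, 1, 2, 3, 4, 5, 6, 7, 8, 10 modulo 11, and these give m³ ≡ 0, 1, 8, 5, 9, 4, 7, 2, 6, 10 respectively — never 3.

(⇒) Suppose m ≡ 9 (mod 11). Write m = 11j + 9. Then (11j + 9)³ = 1331j³ + 3267j² + 2673j + 729 = 11(121j³ + 297j² + 243j + 66) + 3, so m³ ≡ 3 (mod 11).

Both directions hold; the statement is true.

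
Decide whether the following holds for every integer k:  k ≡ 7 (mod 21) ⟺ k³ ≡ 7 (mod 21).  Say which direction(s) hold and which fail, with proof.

Both directions hold.

(⟸) Suppose k³ ≡ 7 (mod 21). The only residue r in {0, …, 20} with r³ ≡ 7 (mod 21) is r = 7, so k ≡ 7 (mod 21).

(⟹) Suppose k ≡ 7 (mod 21). Write k = 21j + 7. Then (21j + 7)³ = 9261j³ + 9261j² + 3087j + 343 = 21(441j³ + 441j² + 147j + 16) + 7, so k³ ≡ 7 (mod 21).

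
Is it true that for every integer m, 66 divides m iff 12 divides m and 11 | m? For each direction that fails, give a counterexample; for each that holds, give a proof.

[⇒] This fails: take m = 66. Certainly 66 ∣ 66, but 12 ∤ 66.

[⇐] Suppose 12 ∣ m and 11 ∣ m. Any common multiple of 12 and 11 is a multiple of their lcm; here gcd(12, 11) = 1, so lcm(12, 11) = 12·11 = 132, so 132 ∣ m. Since 66 ∣ 132, it follows that 66 ∣ m.

(⇒) fails; (⇐) holds.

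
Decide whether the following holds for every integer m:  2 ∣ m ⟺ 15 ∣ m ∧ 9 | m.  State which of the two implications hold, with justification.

(⇒) fails and (⇐) fails.

(⟹) This fails: take m = 2. Certainly 2 ∣ 2, but 15 ∤ 2.

(⟸) This fails: take m = 45. Both 15 ∣ 45 and 9 ∣ 45, yet 45 is not a multiple of 2 (since 45 = 22·2 + 1), so 2 ∤ 45.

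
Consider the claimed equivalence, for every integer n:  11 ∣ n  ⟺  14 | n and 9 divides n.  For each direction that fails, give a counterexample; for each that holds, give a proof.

(⇒) This fails: take n = 11. Certainly 11 ∣ 11, but 14 ∤ 11.

(⇐) This fails: take n = 126. Both 14 ∣ 126 and 9 ∣ 126, yet 126 is not a multiple of 11 (since 126 = 11·11 + 5), so 11 ∤ 126.

Neither implication holds.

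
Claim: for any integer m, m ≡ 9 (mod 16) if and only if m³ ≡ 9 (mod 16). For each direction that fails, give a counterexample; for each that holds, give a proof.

Equivalent; both directions hold.

[⇒] Suppose m ≡ 9 (mod 16). Write m = 16j + 9. Then (16j + 9)³ = 4096j³ + 6912j² + 3888j + 729 = 16(256j³ + 432j² + 243j + 45) + 9, so m³ ≡ 9 (mod 16).

[⇐] Conversely, suppose m³ ≡ 9 (mod 16). The only residue r in {0, …, 15} with r³ ≡ 9 (mod 16) is r = 9, so m ≡ 9 (mod 16).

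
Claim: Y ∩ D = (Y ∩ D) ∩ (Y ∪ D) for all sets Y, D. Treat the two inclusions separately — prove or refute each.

Forward inclusion. Let x ∈ Y ∩ D. Then x ∈ Y ∩ D, from which x ∈ (Y ∩ D) ∩ (Y ∪ D).

Reverse inclusion. Let x ∈ (Y ∩ D) ∩ (Y ∪ D). Then x ∈ Y ∩ D, from which x ∈ Y ∩ D.

The two sets are equal.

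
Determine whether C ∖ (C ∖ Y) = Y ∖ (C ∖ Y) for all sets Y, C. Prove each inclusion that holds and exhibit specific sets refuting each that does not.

Only the forward inclusion holds.

(⊆) Let x ∈ C ∖ (C ∖ Y). Then x ∈ Y ∩ C, from which x ∈ Y ∖ (C ∖ Y).

(⊇) This inclusion fails. Take Y = {1}, C = ∅; then 1 ∈ Y ∖ (C ∖ Y) but 1 ∉ C ∖ (C ∖ Y).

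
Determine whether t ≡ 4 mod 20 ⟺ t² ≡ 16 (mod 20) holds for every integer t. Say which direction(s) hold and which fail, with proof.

Only the forward implication holds.

(⇒) Suppose t ≡ 4 mod 20. Write t = 20j + 4. Then (20j + 4)² = 400j² + 160j + 16 = 20(20j² + 8j) + 16, so t² ≡ 16 (mod 20).

(⇐) This fails: take t = 6. Then 6² = 36 ≡ 16 (mod 20), yet 6 ≡ 6 (mod 20), not 4.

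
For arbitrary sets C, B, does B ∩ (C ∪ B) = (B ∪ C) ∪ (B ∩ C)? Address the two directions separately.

(⊆) Let x ∈ B ∩ (C ∪ B). Then either x ∈ B and x ∉ C; or x ∈ C ∩ B. In each case x ∈ (B ∪ C) ∪ (B ∩ C), so B ∩ (C ∪ B) ⊆ (B ∪ C) ∪ (B ∩ C).

(⊇) This inclusion fails. Take C = {1}, B = ∅; then 1 ∈ (B ∪ C) ∪ (B ∩ C) but 1 ∉ B ∩ (C ∪ B).

The sets are not equal: only the forward inclusion holds.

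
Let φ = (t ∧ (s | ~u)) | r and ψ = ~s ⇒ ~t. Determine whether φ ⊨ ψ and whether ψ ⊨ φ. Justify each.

(⇒) This fails. Under r = F, u = F, t = T, s = F, the left side is true but the right side is false.

(⇐) This fails. Under r = F, u = F, t = F, s = F, the left side is false but the right side is true.

Neither implication holds.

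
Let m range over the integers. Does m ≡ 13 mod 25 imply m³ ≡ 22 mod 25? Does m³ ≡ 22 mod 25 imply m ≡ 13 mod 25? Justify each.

(⟹) Suppose m ≡ 13 mod 25. Write m = 25j + 13. Then (25j + 13)³ = 15625j³ + 24375j² + 12675j + 2197 = 25(625j³ + 975j² + 507j + 87) + 22, so m³ ≡ 22 (mod 25).

(⟸) Conversely, suppose m³ ≡ 22 (mod 25). The only residue r in {0, …, 24} with r³ ≡ 22 (mod 25) is r = 13, so m ≡ 13 (mod 25).

Both directions hold.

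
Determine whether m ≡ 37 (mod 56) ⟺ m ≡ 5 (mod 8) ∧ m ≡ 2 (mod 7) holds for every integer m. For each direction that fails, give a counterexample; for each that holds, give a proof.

[⇐] If m ≡ 5 (mod 8) and m ≡ 2 (mod 7), then by the Chinese remainder theorem m ≡ 37 (mod 56). This is exactly m ≡ 37 (mod 56).

[⇒] Suppose m ≡ 37 (mod 56); write m = 56j + 37. Since 8 ∣ 56, reducing mod 8 gives m ≡ 37 ≡ 5 (mod 8); since 7 ∣ 56, reducing mod 7 gives m ≡ 37 ≡ 2 (mod 7).

Equivalent; both directions hold.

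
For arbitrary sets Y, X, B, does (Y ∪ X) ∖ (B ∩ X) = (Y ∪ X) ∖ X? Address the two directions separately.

Only the reverse inclusion holds.

(⊆) This inclusion fails. Take Y = ∅, X = {1}, B = ∅; then 1 ∈ (Y ∪ X) ∖ (B ∩ X) but 1 ∉ (Y ∪ X) ∖ X.

(⊇) Let x ∈ (Y ∪ X) ∖ X. Then either x ∈ Y and x ∉ X, B; or x ∈ Y ∩ B and x ∉ X. In each case x ∈ (Y ∪ X) ∖ (B ∩ X), so (Y ∪ X) ∖ X ⊆ (Y ∪ X) ∖ (B ∩ X).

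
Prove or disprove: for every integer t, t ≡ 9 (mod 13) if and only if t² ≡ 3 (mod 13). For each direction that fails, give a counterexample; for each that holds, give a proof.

(→) Suppose t ≡ 9 (mod 13). Write t = 13j + 9. Then (13j + 9)² = 169j² + 234j + 81 = 13(13j² + 18j + 6) + 3, so t² ≡ 3 (mod 13).

(←) This fails: take t = 4. Then 4² = 16 ≡ 3 (mod 13), yet 4 ≡ 4 (mod 13), not 9.

Not equivalent: only (⇒) holds.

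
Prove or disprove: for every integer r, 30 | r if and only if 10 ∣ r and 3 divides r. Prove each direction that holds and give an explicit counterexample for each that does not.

(⟹) If 30 ∣ r, write r = 30q. Since 30 = 3·10, r = 10·(3q), so 10 ∣ r; and since 30 = 10·3, r = 3·(10q), so 3 ∣ r.

(⟸) Suppose 10 ∣ r and 3 ∣ r. Any common multiple of 10 and 3 is a multiple of their lcm; here gcd(10, 3) = 1, so lcm(10, 3) = 10·3 = 30, so 30 ∣ r.

The biconditional holds.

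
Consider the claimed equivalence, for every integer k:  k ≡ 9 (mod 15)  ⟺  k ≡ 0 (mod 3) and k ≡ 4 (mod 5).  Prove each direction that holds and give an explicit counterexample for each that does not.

[⇒] Suppose k ≡ 9 (mod 15); write k = 15j + 9. Since 3 ∣ 15, reducing mod 3 gives k ≡ 9 ≡ 0 (mod 3); since 5 ∣ 15, reducing mod 5 gives k ≡ 9 ≡ 4 (mod 5).

[⇐] Conversely, if k ≡ 0 (mod 3) and k ≡ 4 (mod 5), then by the Chinese remainder theorem k ≡ 9 (mod 15). This is exactly k ≡ 9 (mod 15).

Both directions hold.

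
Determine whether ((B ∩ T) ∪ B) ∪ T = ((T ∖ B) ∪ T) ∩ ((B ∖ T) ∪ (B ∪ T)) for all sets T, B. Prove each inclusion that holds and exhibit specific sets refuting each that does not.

Only the reverse inclusion holds.

Reverse inclusion. Let x ∈ ((T ∖ B) ∪ T) ∩ ((B ∖ T) ∪ (B ∪ T)). Then either x ∈ T and x ∉ B; or x ∈ T ∩ B. In each case x ∈ ((B ∩ T) ∪ B) ∪ T, so ((T ∖ B) ∪ T) ∩ ((B ∖ T) ∪ (B ∪ T)) ⊆ ((B ∩ T) ∪ B) ∪ T.

Forward inclusion. This inclusion fails. Take T = ∅, B = {1}; then 1 ∈ ((B ∩ T) ∪ B) ∪ T but 1 ∉ ((T ∖ B) ∪ T) ∩ ((B ∖ T) ∪ (B ∪ T)).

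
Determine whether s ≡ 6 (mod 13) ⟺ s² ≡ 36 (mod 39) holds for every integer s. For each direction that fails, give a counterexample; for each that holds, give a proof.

(⟹) This fails: take s = 19. Then 19 ≡ 6 (mod 13), but 19² = 361 ≡ 10 (mod 39), not 36.

(⟸) This fails: take s = 33. Then 33² = 1089 ≡ 36 (mod 39), yet 33 ≡ 7 (mod 13), not 6.

Both directions fail.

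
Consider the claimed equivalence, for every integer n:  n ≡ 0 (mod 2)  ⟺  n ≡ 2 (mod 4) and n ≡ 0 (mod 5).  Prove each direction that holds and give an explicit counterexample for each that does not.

(⇒) This fails: n = 0 gives 0 ≡ 0 (mod 2) but 0 ≡ 0 (mod 4), so the conjunction on the right does not hold.

(⇐) Conversely, if n ≡ 2 (mod 4) and n ≡ 0 (mod 5), then by the Chinese remainder theorem n ≡ 10 (mod 20). Since 10 ≡ 0 (mod 2) and 2 ∣ 20, we get n ≡ 0 (mod 2).

Only the reverse direction holds.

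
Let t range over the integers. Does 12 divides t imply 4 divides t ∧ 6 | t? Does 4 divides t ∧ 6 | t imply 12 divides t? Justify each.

(→) If 12 ∣ t, write t = 12q. Since 12 = 3·4, t = 4·(3q), so 4 ∣ t; and since 12 = 2·6, t = 6·(2q), so 6 ∣ t.

(←) Suppose 4 ∣ t and 6 ∣ t. Any common multiple of 4 and 6 is a multiple of their lcm; here lcm(4, 6) = 4·6/gcd(4, 6) = 24/2 = 12, so 12 ∣ t.

Equivalent; both directions hold.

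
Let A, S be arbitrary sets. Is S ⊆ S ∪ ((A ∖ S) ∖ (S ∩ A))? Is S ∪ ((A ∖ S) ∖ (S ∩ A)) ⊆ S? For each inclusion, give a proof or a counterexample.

Reverse inclusion. This inclusion fails. Take A = {1}, S = ∅; then 1 ∈ S ∪ ((A ∖ S) ∖ (S ∩ A)) but 1 ∉ S.

Forward inclusion. Let x ∈ S. Then either x ∈ S and x ∉ A; or x ∈ A ∩ S. In each case x ∈ S ∪ ((A ∖ S) ∖ (S ∩ A)), so S ⊆ S ∪ ((A ∖ S) ∖ (S ∩ A)).

Only the forward inclusion holds.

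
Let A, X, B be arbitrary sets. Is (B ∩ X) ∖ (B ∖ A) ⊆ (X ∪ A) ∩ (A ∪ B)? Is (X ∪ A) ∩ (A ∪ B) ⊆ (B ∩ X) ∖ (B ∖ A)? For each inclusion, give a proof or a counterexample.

Only the forward inclusion holds.

(⟹) Let x ∈ (B ∩ X) ∖ (B ∖ A). Then x ∈ A ∩ X ∩ B, from which x ∈ (X ∪ A) ∩ (A ∪ B).

(⟸) This inclusion fails. Take A = {1}, X = ∅, B = ∅; then 1 ∈ (X ∪ A) ∩ (A ∪ B) but 1 ∉ (B ∩ X) ∖ (B ∖ A).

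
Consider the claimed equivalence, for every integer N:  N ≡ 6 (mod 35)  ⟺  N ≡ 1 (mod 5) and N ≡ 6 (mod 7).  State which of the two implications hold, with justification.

Both directions hold; the statement is true.

Converse. If N ≡ 1 (mod 5) and N ≡ 6 (mod 7), then by the Chinese remainder theorem N ≡ 6 (mod 35). This is exactly N ≡ 6 (mod 35).

Forward direction. Suppose N ≡ 6 (mod 35); write N = 35j + 6. Since 5 ∣ 35, reducing mod 5 gives N ≡ 6 ≡ 1 (mod 5); since 7 ∣ 35, reducing mod 7 gives N ≡ 6 (mod 7).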